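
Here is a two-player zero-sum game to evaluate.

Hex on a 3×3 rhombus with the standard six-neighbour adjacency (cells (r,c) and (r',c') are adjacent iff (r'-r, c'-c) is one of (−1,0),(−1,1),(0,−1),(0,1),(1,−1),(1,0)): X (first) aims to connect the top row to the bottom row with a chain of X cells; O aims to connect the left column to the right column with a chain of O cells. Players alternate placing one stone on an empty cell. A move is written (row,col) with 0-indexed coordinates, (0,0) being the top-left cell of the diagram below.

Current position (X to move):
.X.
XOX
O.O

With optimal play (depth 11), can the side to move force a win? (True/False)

ply 1, X at .X./XOX/O.O | (0,0)=-1→XX./XOX/O.O*; (0,2)=-1→.XX/XOX/O.O; (2,1)=-1→.X./XOX/OXO
ply 2, O at XX./XOX/O.O | (0,2)=+1→XXO/XOX/O.O*; (2,1)=+1→XX./XOX/OOO
ply 3: XXO/XOX/O.O is terminal -1 (X); from .X./XOX/O.O depth 11

X winning at [.X./XOX/O.O]: False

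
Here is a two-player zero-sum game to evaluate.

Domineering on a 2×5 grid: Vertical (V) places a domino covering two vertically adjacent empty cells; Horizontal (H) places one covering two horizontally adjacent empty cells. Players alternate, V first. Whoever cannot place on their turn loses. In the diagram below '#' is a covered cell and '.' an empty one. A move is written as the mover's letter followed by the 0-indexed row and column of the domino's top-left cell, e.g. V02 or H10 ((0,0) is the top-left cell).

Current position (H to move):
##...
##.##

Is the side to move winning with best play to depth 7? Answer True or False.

[##.../##.##] H move#1: H02:+1/####./##.##*, H03:-1/##.##/##.##
[####./##.##] end (terminal -1, V#2); searched ##.../##.## to 7

H winning at [##.../##.##]: True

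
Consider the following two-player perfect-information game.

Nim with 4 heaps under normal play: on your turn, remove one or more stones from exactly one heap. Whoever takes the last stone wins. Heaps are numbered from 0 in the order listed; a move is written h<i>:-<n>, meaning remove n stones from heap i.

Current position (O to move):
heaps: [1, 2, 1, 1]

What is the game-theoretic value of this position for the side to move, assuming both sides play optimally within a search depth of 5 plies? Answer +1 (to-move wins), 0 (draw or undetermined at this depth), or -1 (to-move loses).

[(1,2,1,1)] O move#1: h0:-1:-1/(0,2,1,1), h1:-1:+1/(1,1,1,1)*, h1:-2:-1/(1,0,1,1), h2:-1:-1/(1,2,0,1), h3:-1:-1/(1,2,1,0)
[(1,1,1,1)] X move#2: h0:-1:-1/(0,1,1,1)*, h1:-1:-1/(1,0,1,1), h2:-1:-1/(1,1,0,1), h3:-1:-1/(1,1,1,0)
[(0,1,1,1)] O move#3: h1:-1:+1/(0,0,1,1)*, h2:-1:+1/(0,1,0,1), h3:-1:+1/(0,1,1,0)
[(0,0,1,1)] X move#4: h2:-1:-1/(0,0,0,1)*, h3:-1:-1/(0,0,1,0)
[(0,0,0,1)] O move#5: h3:-1:+1/(0,0,0,0)*
[(0,0,0,0)] end (terminal -1, X#6); searched (1,2,1,1) to 5

value((1,2,1,1), O) = +1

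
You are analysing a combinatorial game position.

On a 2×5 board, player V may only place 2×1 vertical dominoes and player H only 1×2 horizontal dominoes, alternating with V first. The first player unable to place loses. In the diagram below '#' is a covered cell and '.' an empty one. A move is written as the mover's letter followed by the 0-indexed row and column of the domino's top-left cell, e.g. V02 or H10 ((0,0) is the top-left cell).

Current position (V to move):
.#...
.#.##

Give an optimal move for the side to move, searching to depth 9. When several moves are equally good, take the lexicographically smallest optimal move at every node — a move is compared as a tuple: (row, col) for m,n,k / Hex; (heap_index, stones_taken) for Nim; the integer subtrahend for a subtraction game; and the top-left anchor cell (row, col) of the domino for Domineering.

ply 1, V at .#.../.#.## | V00=-1→##.../##.##; V02=+1→.##../.####*
ply 2, H at .##../.#### | H03=-1→.####/.####*
ply 3, V at .####/.#### | V00=+1→#####/#####*
ply 4: #####/##### is terminal -1 (H); from .#.../.#.## depth 9

V's best at [.#.../.#.##]: V02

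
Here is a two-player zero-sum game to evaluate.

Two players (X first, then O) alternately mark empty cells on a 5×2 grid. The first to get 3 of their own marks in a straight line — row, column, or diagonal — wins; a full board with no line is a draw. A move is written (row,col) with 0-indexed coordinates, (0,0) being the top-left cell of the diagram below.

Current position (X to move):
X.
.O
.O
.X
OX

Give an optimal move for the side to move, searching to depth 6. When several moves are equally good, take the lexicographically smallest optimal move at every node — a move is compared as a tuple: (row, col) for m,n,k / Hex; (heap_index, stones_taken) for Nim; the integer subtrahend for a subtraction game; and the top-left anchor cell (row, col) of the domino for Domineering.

X's best at [X./.O/.O/.X/OX]: (0,1)

[X./.O/.O/.X/OX] X move#1: (0,1):+0/XX/.O/.O/.X/OX*, (1,0):-1/X./XO/.O/.X/OX, (2,0):-1/X./.O/XO/.X/OX, (3,0):-1/X./.O/.O/XX/OX
[XX/.O/.O/.X/OX] O move#2: (1,0):+0/XX/OO/.O/.X/OX*, (2,0):+0/XX/.O/OO/.X/OX, (3,0):+0/XX/.O/.O/OX/OX
[XX/OO/.O/.X/OX] X move#3: (2,0):+0/XX/OO/XO/.X/OX*, (3,0):+0/XX/OO/.O/XX/OX
[XX/OO/XO/.X/OX] O move#4: (3,0):+0/XX/OO/XO/OX/OX*
[XX/OO/XO/OX/OX] end (terminal +0, X#5); searched X./.O/.O/.X/OX to 6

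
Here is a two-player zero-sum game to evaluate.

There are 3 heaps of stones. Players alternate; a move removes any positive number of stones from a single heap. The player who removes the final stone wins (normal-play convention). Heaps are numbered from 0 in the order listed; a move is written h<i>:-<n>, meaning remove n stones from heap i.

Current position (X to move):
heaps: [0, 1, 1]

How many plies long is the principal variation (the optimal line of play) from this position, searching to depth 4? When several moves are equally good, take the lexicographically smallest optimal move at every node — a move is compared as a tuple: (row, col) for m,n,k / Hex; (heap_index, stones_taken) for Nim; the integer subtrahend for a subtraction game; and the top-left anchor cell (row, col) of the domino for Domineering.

[(0,1,1)] X move#1: h1:-1:-1/(0,0,1)*, h2:-1:-1/(0,1,0)
[(0,0,1)] O move#2: h2:-1:+1/(0,0,0)*
[(0,0,0)] end (terminal -1, X#3); searched (0,1,1) to 4

PV length from [(0,1,1)]: 2 plies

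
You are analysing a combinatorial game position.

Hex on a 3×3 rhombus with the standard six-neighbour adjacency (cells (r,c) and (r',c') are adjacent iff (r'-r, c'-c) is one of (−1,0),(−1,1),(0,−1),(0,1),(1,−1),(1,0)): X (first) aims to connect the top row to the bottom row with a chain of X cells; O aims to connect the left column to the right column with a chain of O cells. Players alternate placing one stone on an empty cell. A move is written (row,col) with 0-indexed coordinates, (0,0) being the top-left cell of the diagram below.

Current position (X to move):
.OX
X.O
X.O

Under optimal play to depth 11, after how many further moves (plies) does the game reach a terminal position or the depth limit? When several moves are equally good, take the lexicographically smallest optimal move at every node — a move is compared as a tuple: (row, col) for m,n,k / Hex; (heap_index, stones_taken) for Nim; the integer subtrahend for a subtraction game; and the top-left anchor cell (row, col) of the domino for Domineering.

PV length from [.OX/X.O/X.O]: 1 ply

p1 X@[.OX/X.O/X.O]: (0,0)[XOX/X.O/X.O]+1* (1,1)[.OX/XXO/X.O]+1 (2,1)[.OX/X.O/XXO]+1
p2 O@[XOX/X.O/X.O] terminal -1; root [.OX/X.O/X.O] d11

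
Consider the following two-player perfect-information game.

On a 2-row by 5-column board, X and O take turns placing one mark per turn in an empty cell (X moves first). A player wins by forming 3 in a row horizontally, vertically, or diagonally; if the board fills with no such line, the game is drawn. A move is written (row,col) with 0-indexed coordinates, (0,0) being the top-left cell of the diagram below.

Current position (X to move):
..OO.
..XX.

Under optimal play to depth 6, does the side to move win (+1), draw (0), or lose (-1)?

value(..OO./..XX., X) = +1

[..OO./..XX.] X move#1: (0,0):-1/X.OO./..XX., (0,1):-1/.XOO./..XX., (0,4):-1/..OOX/..XX., (1,0):-1/..OO./X.XX., (1,1):+1/..OO./.XXX.*, (1,4):+1/..OO./..XXX
[..OO./.XXX.] end (terminal -1, O#2); searched ..OO./..XX. to 6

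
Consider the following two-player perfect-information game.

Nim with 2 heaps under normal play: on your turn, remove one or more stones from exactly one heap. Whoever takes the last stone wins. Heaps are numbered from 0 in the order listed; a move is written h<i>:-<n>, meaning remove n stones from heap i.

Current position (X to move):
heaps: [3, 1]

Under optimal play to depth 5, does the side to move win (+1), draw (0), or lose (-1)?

value((3,1), X) = +1

[(3,1)] X move#1: h0:-1:-1/(2,1), h0:-2:+1/(1,1)*, h0:-3:-1/(0,1), h1:-1:-1/(3,0)
[(1,1)] O move#2: h0:-1:-1/(0,1)*, h1:-1:-1/(1,0)
[(0,1)] X move#3: h1:-1:+1/(0,0)*
[(0,0)] end (terminal -1, O#4); searched (3,1) to 5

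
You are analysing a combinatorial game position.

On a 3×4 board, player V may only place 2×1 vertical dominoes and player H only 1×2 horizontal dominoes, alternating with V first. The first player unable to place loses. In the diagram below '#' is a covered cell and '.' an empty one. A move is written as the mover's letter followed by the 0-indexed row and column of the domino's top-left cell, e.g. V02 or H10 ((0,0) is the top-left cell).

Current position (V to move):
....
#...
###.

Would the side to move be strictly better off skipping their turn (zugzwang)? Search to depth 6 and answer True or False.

[..../#.../###.] V move#1: V01:-1/.#../##../###., V02:+1/..#./#.#./###.*, V03:-1/...#/#..#/###., V13:-1/..../#..#/####
[..#./#.#./###.] H move#2: H00:-1/###./#.#./###.*
[###./#.#./###.] V move#3: V03:+1/####/#.##/###.*, V13:+1/###./#.##/####
[####/#.##/###.] end (terminal -1, H#4); searched ..../#.../###. to 6
if V skipped the turn, H would face:
~ [..../#.../###.] H move#1: H00:-1/##../#.../###., H01:+1/.##./#.../###.*, H02:+1/..##/#.../###., H11:+1/..../###./###., H12:+1/..../#.##/###.
~ [.##./#.../###.] V move#2: V03:-1/.###/#..#/###.*, V13:-1/.##./#..#/####
~ [.###/#..#/###.] H move#3: H11:+1/.###/####/###.*
~ [.###/####/###.] end (terminal -1, V#4); searched ..../#.../###. to 6
compare (V): move=+1 vs pass=-1

zugzwang(..../#.../###., V) = False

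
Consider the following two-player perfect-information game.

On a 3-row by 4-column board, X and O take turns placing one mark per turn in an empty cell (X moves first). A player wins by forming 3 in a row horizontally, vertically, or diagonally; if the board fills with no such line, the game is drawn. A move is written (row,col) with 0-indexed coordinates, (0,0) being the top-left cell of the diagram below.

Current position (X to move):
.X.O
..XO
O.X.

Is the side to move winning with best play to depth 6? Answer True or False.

[.X.O/..XO/O.X.] X move#1: (0,0):-1/XX.O/..XO/O.X., (0,2):+1/.XXO/..XO/O.X.*, (1,0):-1/.X.O/X.XO/O.X., (1,1):-1/.X.O/.XXO/O.X., (2,1):-1/.X.O/..XO/OXX., (2,3):+1/.X.O/..XO/O.XX
[.XXO/..XO/O.X.] end (terminal -1, O#2); searched .X.O/..XO/O.X. to 6

X winning at [.X.O/..XO/O.X.]: True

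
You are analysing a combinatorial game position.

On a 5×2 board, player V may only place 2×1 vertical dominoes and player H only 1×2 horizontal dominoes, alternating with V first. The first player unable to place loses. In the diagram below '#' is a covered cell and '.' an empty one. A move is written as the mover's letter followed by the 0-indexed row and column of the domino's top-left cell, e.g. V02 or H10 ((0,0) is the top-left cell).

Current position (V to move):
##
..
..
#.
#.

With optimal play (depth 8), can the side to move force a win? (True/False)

p1 V@[##/../../#./#.]: V10[##/#./#./#./#.]+1* V11[##/.#/.#/#./#.]+1 V21[##/../.#/##/#.]-1 V31[##/../../##/##]-1
p2 H@[##/#./#./#./#.] terminal -1; root [##/../../#./#.] d8

V winning at [##/../../#./#.]: True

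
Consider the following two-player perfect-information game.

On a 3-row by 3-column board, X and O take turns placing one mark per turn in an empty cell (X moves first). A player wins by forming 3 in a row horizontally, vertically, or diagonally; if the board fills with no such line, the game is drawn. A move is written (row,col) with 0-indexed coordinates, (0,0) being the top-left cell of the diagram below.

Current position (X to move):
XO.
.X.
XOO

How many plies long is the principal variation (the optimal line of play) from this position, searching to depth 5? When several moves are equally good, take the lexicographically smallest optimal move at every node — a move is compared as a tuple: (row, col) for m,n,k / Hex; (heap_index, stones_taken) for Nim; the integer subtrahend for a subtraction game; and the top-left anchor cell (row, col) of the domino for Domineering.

ply 1, X at XO./.X./XOO | (0,2)=+1→XOX/.X./XOO*; (1,0)=+1→XO./XX./XOO; (1,2)=+1→XO./.XX/XOO
ply 2: XOX/.X./XOO is terminal -1 (O); from XO./.X./XOO depth 5

PV length from [XO./.X./XOO]: 1 ply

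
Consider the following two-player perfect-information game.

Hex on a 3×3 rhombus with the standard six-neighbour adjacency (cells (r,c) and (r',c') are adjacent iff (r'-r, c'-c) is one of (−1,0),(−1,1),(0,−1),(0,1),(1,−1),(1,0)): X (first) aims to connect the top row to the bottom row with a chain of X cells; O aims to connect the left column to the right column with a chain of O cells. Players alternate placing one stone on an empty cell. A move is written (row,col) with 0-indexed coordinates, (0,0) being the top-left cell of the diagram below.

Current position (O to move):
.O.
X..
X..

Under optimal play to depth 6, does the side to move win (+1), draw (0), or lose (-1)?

value(.O./X../X.., O) = -1

p1 O@[.O./X../X..]: (0,0)[OO./X../X..]-1* (0,2)[.OO/X../X..]-1 (1,1)[.O./XO./X..]-1 (1,2)[.O./X.O/X..]-1 (2,1)[.O./X../XO.]-1 (2,2)[.O./X../X.O]-1
p2 X@[OO./X../X..]: (0,2)[OOX/X../X..]+1* (1,1)[OO./XX./X..]-1 (1,2)[OO./X.X/X..]-1 (2,1)[OO./X../XX.]-1 (2,2)[OO./X../X.X]-1
p3 O@[OOX/X../X..]: (1,1)[OOX/XO./X..]-1* (1,2)[OOX/X.O/X..]-1 (2,1)[OOX/X../XO.]-1 (2,2)[OOX/X../X.O]-1
p4 X@[OOX/XO./X..]: (1,2)[OOX/XOX/X..]+1* (2,1)[OOX/XO./XX.]-1 (2,2)[OOX/XO./X.X]-1
p5 O@[OOX/XOX/X..]: (2,1)[OOX/XOX/XO.]-1* (2,2)[OOX/XOX/X.O]-1
p6 X@[OOX/XOX/XO.]: (2,2)[OOX/XOX/XOX]+1*
p7 O@[OOX/XOX/XOX] terminal -1; root [.O./X../X..] d6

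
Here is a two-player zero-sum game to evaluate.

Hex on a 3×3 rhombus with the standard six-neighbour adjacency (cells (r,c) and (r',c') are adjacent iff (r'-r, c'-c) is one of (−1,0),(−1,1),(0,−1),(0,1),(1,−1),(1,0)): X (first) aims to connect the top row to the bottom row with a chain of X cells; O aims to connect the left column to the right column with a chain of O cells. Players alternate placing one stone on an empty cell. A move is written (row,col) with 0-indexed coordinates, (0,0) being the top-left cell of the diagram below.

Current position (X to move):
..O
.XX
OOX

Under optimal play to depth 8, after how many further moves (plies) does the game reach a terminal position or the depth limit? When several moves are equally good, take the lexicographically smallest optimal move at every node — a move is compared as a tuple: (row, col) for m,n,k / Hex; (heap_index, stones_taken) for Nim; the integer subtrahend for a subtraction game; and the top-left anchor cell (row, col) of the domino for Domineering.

PV length from [..O/.XX/OOX]: 3 plies

[..O/.XX/OOX] X move#1: (0,0):+1/X.O/.XX/OOX*, (0,1):+1/.XO/.XX/OOX, (1,0):+1/..O/XXX/OOX
[X.O/.XX/OOX] O move#2: (0,1):-1/XOO/.XX/OOX*, (1,0):-1/X.O/OXX/OOX
[XOO/.XX/OOX] X move#3: (1,0):+1/XOO/XXX/OOX*
[XOO/XXX/OOX] end (terminal -1, O#4); searched ..O/.XX/OOX to 8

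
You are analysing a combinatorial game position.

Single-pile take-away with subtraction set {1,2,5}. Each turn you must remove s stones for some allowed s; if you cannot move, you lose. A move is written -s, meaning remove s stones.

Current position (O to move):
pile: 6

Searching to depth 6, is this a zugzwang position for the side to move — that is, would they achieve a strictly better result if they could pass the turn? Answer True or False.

ply 1, O at 6 | -1=-1→5*; -2=-1→4; -5=-1→1
ply 2, X at 5 | -1=-1→4; -2=+1→3*; -5=+1→0
ply 3, O at 3 | -1=-1→2*; -2=-1→1
ply 4, X at 2 | -1=-1→1; -2=+1→0*
ply 5: 0 is terminal -1 (O); from 6 depth 6
pass branch (X moves first from the same position):
  | ply 1, X at 6 | -1=-1→5*; -2=-1→4; -5=-1→1
  | ply 2, O at 5 | -1=-1→4; -2=+1→3*; -5=+1→0
  | ply 3, X at 3 | -1=-1→2*; -2=-1→1
  | ply 4, O at 2 | -1=-1→1; -2=+1→0*
  | ply 5: 0 is terminal -1 (X); from 6 depth 6
O moving scores -1; O passing scores +1

zugzwang(6, O) = True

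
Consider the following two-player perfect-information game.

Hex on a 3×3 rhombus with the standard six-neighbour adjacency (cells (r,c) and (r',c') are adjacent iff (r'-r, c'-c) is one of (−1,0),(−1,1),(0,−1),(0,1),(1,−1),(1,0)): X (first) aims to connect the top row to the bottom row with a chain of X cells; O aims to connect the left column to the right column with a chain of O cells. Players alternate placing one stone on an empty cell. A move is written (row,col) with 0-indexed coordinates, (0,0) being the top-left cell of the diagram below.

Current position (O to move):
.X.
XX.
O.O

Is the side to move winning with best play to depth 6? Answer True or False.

O winning at [.X./XX./O.O]: True

p1 O@[.X./XX./O.O]: (0,0)[OX./XX./O.O]-1 (0,2)[.XO/XX./O.O]-1 (1,2)[.X./XXO/O.O]-1 (2,1)[.X./XX./OOO]+1*
p2 X@[.X./XX./OOO] terminal -1; root [.X./XX./O.O] d6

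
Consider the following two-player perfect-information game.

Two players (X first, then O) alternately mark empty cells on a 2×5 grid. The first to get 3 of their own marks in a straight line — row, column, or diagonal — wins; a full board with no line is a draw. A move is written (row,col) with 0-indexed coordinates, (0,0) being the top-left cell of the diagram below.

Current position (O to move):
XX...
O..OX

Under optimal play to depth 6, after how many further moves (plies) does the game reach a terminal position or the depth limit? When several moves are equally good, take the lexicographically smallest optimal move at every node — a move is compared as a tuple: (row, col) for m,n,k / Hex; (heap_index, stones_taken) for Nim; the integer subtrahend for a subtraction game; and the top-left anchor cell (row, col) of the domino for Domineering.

ply 1, O at XX.../O..OX | (0,2)=+0→XXO../O..OX*; (0,3)=-1→XX.O./O..OX; (0,4)=-1→XX..O/O..OX; (1,1)=-1→XX.../OO.OX; (1,2)=-1→XX.../O.OOX
ply 2, X at XXO../O..OX | (0,3)=+0→XXOX./O..OX*; (0,4)=+0→XXO.X/O..OX; (1,1)=+0→XXO../OX.OX; (1,2)=+0→XXO../O.XOX
ply 3, O at XXOX./O..OX | (0,4)=+0→XXOXO/O..OX*; (1,1)=+0→XXOX./OO.OX; (1,2)=+0→XXOX./O.OOX
ply 4, X at XXOXO/O..OX | (1,1)=+0→XXOXO/OX.OX*; (1,2)=+0→XXOXO/O.XOX
ply 5, O at XXOXO/OX.OX | (1,2)=+0→XXOXO/OXOOX*
ply 6: XXOXO/OXOOX is terminal +0 (X); from XX.../O..OX depth 6

PV length from [XX.../O..OX]: 5 plies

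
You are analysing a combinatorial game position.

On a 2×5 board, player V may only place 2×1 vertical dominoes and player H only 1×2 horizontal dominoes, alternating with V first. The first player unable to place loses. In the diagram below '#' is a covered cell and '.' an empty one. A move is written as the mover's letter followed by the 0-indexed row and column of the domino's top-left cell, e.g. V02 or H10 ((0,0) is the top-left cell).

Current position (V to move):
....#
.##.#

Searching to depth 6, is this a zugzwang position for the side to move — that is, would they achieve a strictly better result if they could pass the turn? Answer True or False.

ply 1, V at ....#/.##.# | V00=-1→#...#/###.#*; V03=-1→...##/.####
ply 2, H at #...#/###.# | H01=-1→###.#/###.#; H02=+1→#.###/###.#*
ply 3: #.###/###.# is terminal -1 (V); from ....#/.##.# depth 6
if V skipped the turn, H would face:
~ ply 1, H at ....#/.##.# | H00=-1→##..#/.##.#*; H01=-1→.##.#/.##.#; H02=-1→..###/.##.#
~ ply 2, V at ##..#/.##.# | V03=+1→##.##/.####*
~ ply 3: ##.##/.#### is terminal -1 (H); from ....#/.##.# depth 6
compare (V): move=-1 vs pass=+1

zugzwang(....#/.##.#, V) = True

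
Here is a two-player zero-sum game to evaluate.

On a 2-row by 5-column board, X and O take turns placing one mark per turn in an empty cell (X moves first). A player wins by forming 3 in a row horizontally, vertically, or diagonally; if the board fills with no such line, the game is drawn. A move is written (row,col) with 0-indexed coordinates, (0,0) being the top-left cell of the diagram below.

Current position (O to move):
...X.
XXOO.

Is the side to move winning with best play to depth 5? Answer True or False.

O winning at [...X./XXOO.]: True

p1 O@[...X./XXOO.]: (0,0)[O..X./XXOO.]+0 (0,1)[.O.X./XXOO.]+0 (0,2)[..OX./XXOO.]+0 (0,4)[...XO/XXOO.]+0 (1,4)[...X./XXOOO]+1*
p2 X@[...X./XXOOO] terminal -1; root [...X./XXOO.] d5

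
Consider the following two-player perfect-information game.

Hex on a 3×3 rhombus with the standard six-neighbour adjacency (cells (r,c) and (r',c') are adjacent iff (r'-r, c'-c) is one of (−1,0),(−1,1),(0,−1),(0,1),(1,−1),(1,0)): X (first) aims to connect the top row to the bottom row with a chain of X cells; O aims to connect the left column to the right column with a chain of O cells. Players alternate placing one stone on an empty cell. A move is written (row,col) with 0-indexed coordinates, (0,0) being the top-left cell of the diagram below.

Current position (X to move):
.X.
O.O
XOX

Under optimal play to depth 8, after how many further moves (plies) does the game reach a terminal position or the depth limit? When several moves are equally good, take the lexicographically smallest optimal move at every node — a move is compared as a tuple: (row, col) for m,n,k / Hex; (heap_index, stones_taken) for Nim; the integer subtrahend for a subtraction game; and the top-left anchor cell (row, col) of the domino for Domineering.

[.X./O.O/XOX] X move#1: (0,0):-1/XX./O.O/XOX, (0,2):-1/.XX/O.O/XOX, (1,1):+1/.X./OXO/XOX*
[.X./OXO/XOX] end (terminal -1, O#2); searched .X./O.O/XOX to 8

PV length from [.X./O.O/XOX]: 1 ply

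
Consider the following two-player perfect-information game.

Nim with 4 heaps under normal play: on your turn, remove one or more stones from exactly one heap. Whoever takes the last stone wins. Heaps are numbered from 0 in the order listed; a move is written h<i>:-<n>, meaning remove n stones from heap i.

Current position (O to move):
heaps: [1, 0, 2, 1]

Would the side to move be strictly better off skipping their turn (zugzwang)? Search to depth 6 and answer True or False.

zugzwang((1,0,2,1), O) = False

[(1,0,2,1)] O move#1: h0:-1:-1/(0,0,2,1), h2:-1:-1/(1,0,1,1), h2:-2:+1/(1,0,0,1)*, h3:-1:-1/(1,0,2,0)
[(1,0,0,1)] X move#2: h0:-1:-1/(0,0,0,1)*, h3:-1:-1/(1,0,0,0)
[(0,0,0,1)] O move#3: h3:-1:+1/(0,0,0,0)*
[(0,0,0,0)] end (terminal -1, X#4); searched (1,0,2,1) to 6
if O skipped the turn, X would face:
~ [(1,0,2,1)] X move#1: h0:-1:-1/(0,0,2,1), h2:-1:-1/(1,0,1,1), h2:-2:+1/(1,0,0,1)*, h3:-1:-1/(1,0,2,0)
~ [(1,0,0,1)] O move#2: h0:-1:-1/(0,0,0,1)*, h3:-1:-1/(1,0,0,0)
~ [(0,0,0,1)] X move#3: h3:-1:+1/(0,0,0,0)*
~ [(0,0,0,0)] end (terminal -1, O#4); searched (1,0,2,1) to 6
compare (O): move=+1 vs pass=-1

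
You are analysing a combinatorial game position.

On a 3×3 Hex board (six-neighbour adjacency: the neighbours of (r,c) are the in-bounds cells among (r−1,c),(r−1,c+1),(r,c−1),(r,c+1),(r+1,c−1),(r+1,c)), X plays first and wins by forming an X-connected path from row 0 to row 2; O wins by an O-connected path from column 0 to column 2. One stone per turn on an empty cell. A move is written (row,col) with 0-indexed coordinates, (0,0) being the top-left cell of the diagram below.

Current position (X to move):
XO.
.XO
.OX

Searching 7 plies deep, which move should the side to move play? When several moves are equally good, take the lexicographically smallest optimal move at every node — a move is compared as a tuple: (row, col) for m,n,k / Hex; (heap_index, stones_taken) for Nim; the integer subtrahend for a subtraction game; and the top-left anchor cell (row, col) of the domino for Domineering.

p1 X@[XO./.XO/.OX]: (0,2)[XOX/.XO/.OX]-1 (1,0)[XO./XXO/.OX]-1 (2,0)[XO./.XO/XOX]+1*
p2 O@[XO./.XO/XOX]: (0,2)[XOO/.XO/XOX]-1* (1,0)[XO./OXO/XOX]-1
p3 X@[XOO/.XO/XOX]: (1,0)[XOO/XXO/XOX]+1*
p4 O@[XOO/XXO/XOX] terminal -1; root [XO./.XO/.OX] d7

X's best at [XO./.XO/.OX]: (2,0)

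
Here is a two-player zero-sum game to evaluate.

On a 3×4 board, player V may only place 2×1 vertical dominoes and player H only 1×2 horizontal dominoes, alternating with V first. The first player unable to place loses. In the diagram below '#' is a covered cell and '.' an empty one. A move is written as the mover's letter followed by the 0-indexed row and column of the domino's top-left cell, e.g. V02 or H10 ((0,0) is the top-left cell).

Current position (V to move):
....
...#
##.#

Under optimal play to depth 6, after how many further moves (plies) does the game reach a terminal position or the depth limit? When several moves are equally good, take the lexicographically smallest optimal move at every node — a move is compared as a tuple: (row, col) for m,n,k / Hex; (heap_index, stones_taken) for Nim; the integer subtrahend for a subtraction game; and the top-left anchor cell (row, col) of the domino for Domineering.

PV length from [..../...#/##.#]: 3 plies

ply 1, V at ..../...#/##.# | V00=-1→#.../#..#/##.#; V01=+1→.#../.#.#/##.#*; V02=-1→..#./..##/##.#; V12=-1→..../..##/####
ply 2, H at .#../.#.#/##.# | H02=-1→.###/.#.#/##.#*
ply 3, V at .###/.#.#/##.# | V00=+1→####/##.#/##.#*; V12=+1→.###/.###/####
ply 4: ####/##.#/##.# is terminal -1 (H); from ..../...#/##.# depth 6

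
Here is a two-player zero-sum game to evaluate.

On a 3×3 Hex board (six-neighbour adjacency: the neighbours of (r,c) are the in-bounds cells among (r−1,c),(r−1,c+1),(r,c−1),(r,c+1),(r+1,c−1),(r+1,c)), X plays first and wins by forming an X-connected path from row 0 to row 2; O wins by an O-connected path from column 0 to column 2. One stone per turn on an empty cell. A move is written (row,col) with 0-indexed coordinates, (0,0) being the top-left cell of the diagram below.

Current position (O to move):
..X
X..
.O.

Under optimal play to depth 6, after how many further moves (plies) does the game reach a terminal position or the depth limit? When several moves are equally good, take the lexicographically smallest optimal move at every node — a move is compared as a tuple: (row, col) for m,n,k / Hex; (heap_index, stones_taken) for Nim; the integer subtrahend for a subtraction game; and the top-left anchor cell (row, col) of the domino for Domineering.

[..X/X../.O.] O move#1: (0,0):-1/O.X/X../.O., (0,1):-1/.OX/X../.O., (1,1):-1/..X/XO./.O., (1,2):-1/..X/X.O/.O., (2,0):+1/..X/X../OO.*, (2,2):-1/..X/X../.OO
[..X/X../OO.] X move#2: (0,0):-1/X.X/X../OO.*, (0,1):-1/.XX/X../OO., (1,1):-1/..X/XX./OO., (1,2):-1/..X/X.X/OO., (2,2):-1/..X/X../OOX
[X.X/X../OO.] O move#3: (0,1):+1/XOX/X../OO.*, (1,1):+1/X.X/XO./OO., (1,2):+1/X.X/X.O/OO., (2,2):+1/X.X/X../OOO
[XOX/X../OO.] X move#4: (1,1):-1/XOX/XX./OO.*, (1,2):-1/XOX/X.X/OO., (2,2):-1/XOX/X../OOX
[XOX/XX./OO.] O move#5: (1,2):+1/XOX/XXO/OO.*, (2,2):+1/XOX/XX./OOO
[XOX/XXO/OO.] end (terminal -1, X#6); searched ..X/X../.O. to 6

PV length from [..X/X../.O.]: 5 plies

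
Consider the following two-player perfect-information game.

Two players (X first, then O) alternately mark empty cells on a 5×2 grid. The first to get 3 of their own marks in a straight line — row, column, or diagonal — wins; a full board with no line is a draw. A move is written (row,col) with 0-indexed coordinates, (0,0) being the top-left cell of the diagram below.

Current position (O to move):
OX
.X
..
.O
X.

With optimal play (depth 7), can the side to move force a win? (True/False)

O winning at [OX/.X/../.O/X.]: False

p1 O@[OX/.X/../.O/X.]: (1,0)[OX/OX/../.O/X.]-1 (2,0)[OX/.X/O./.O/X.]-1 (2,1)[OX/.X/.O/.O/X.]+0* (3,0)[OX/.X/../OO/X.]-1 (4,1)[OX/.X/../.O/XO]-1
p2 X@[OX/.X/.O/.O/X.]: (1,0)[OX/XX/.O/.O/X.]-1 (2,0)[OX/.X/XO/.O/X.]-1 (3,0)[OX/.X/.O/XO/X.]-1 (4,1)[OX/.X/.O/.O/XX]+0*
p3 O@[OX/.X/.O/.O/XX]: (1,0)[OX/OX/.O/.O/XX]+0* (2,0)[OX/.X/OO/.O/XX]+0 (3,0)[OX/.X/.O/OO/XX]+0
p4 X@[OX/OX/.O/.O/XX]: (2,0)[OX/OX/XO/.O/XX]+0* (3,0)[OX/OX/.O/XO/XX]-1
p5 O@[OX/OX/XO/.O/XX]: (3,0)[OX/OX/XO/OO/XX]+0*
p6 X@[OX/OX/XO/OO/XX] terminal +0; root [OX/.X/../.O/X.] d7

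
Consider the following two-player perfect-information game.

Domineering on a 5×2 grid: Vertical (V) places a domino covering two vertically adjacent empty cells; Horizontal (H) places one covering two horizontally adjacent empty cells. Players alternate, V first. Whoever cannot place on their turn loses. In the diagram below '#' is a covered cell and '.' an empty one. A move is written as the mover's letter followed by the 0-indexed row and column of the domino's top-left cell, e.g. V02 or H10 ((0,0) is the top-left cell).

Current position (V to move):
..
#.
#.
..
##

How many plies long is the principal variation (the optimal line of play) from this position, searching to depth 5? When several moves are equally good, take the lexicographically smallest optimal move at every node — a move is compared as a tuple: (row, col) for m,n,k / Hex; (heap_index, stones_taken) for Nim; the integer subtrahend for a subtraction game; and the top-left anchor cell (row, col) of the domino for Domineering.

PV length from [../#./#./../##]: 2 plies

[../#./#./../##] V move#1: V01:-1/.#/##/#./../##*, V11:-1/../##/##/../##, V21:-1/../#./##/.#/##
[.#/##/#./../##] H move#2: H30:+1/.#/##/#./##/##*
[.#/##/#./##/##] end (terminal -1, V#3); searched ../#./#./../## to 5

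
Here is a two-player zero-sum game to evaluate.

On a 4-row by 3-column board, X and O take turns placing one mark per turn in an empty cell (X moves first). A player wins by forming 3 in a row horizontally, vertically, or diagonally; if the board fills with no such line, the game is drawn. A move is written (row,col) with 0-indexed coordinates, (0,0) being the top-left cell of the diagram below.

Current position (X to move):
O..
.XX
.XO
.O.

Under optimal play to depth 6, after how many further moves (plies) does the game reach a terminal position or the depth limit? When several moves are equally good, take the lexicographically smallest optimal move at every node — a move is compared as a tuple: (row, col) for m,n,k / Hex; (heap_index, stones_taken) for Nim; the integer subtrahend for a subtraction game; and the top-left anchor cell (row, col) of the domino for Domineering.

PV length from [O../.XX/.XO/.O.]: 1 ply

[O../.XX/.XO/.O.] X move#1: (0,1):+1/OX./.XX/.XO/.O.*, (0,2):+1/O.X/.XX/.XO/.O., (1,0):+1/O../XXX/.XO/.O., (2,0):+1/O../.XX/XXO/.O., (3,0):+1/O../.XX/.XO/XO., (3,2):+1/O../.XX/.XO/.OX
[OX./.XX/.XO/.O.] end (terminal -1, O#2); searched O../.XX/.XO/.O. to 6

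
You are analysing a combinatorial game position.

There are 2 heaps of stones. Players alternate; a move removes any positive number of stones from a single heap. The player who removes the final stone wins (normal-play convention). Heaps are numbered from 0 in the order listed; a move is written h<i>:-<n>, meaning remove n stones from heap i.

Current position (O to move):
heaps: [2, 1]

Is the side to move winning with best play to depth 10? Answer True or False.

ply 1, O at (2,1) | h0:-1=+1→(1,1)*; h0:-2=-1→(0,1); h1:-1=-1→(2,0)
ply 2, X at (1,1) | h0:-1=-1→(0,1)*; h1:-1=-1→(1,0)
ply 3, O at (0,1) | h1:-1=+1→(0,0)*
ply 4: (0,0) is terminal -1 (X); from (2,1) depth 10

O winning at [(2,1)]: True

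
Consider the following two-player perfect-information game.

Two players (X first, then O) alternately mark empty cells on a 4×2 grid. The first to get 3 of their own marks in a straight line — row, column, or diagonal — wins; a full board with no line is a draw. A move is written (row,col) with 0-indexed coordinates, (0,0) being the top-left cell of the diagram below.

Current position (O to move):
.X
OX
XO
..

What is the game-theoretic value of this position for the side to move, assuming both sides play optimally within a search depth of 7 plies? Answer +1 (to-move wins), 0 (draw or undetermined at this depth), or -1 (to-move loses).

ply 1, O at .X/OX/XO/.. | (0,0)=+0→OX/OX/XO/..*; (3,0)=+0→.X/OX/XO/O.; (3,1)=+0→.X/OX/XO/.O
ply 2, X at OX/OX/XO/.. | (3,0)=+0→OX/OX/XO/X.*; (3,1)=+0→OX/OX/XO/.X
ply 3, O at OX/OX/XO/X. | (3,1)=+0→OX/OX/XO/XO*
ply 4: OX/OX/XO/XO is terminal +0 (X); from .X/OX/XO/.. depth 7

value(.X/OX/XO/.., O) = 0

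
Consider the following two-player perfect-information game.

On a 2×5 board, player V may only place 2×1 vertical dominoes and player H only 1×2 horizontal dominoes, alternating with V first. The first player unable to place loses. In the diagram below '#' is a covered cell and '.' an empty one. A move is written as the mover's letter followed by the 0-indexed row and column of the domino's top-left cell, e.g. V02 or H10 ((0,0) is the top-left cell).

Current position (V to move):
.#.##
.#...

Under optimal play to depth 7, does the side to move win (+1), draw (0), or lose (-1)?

p1 V@[.#.##/.#...]: V00[##.##/##...]-1 V02[.####/.##..]+1*
p2 H@[.####/.##..]: H13[.####/.####]-1*
p3 V@[.####/.####]: V00[#####/#####]+1*
p4 H@[#####/#####] terminal -1; root [.#.##/.#...] d7

value(.#.##/.#..., V) = +1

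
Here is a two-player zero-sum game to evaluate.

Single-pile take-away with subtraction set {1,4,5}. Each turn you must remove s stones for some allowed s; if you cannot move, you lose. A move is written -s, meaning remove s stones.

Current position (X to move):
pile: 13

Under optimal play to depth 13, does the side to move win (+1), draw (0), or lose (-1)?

value(13, X) = +1

p1 X@[13]: -1[12]-1 -4[9]-1 -5[8]+1*
p2 O@[8]: -1[7]-1* -4[4]-1 -5[3]-1
p3 X@[7]: -1[6]-1 -4[3]-1 -5[2]+1*
p4 O@[2]: -1[1]-1*
p5 X@[1]: -1[0]+1*
p6 O@[0] terminal -1; root [13] d13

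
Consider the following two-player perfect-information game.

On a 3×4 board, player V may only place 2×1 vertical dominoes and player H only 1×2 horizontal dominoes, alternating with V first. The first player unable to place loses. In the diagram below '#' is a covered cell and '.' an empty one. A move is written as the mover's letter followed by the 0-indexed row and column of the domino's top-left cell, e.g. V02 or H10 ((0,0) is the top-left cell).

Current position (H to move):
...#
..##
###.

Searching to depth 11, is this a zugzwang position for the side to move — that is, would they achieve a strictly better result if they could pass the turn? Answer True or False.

p1 H@[...#/..##/###.]: H00[##.#/..##/###.]+1* H01[.###/..##/###.]-1 H10[...#/####/###.]+1
p2 V@[##.#/..##/###.] terminal -1; root [...#/..##/###.] d11
pass branch (V moves first from the same position):
  | p1 V@[...#/..##/###.]: V00[#..#/#.##/###.]-1 V01[.#.#/.###/###.]+1*
  | p2 H@[.#.#/.###/###.] terminal -1; root [...#/..##/###.] d11
H moving scores +1; H passing scores -1

zugzwang(...#/..##/###., H) = False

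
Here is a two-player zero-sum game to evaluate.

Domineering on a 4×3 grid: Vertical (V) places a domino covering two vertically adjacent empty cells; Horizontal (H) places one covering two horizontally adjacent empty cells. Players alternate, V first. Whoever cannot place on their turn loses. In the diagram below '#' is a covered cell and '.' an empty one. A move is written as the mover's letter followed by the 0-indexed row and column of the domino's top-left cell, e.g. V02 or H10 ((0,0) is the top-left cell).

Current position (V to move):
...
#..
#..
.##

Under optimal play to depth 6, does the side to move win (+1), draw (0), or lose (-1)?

p1 V@[.../#../#../.##]: V01[.#./##./#../.##]+1* V02[..#/#.#/#../.##]+1 V11[.../##./##./.##]+1 V12[.../#.#/#.#/.##]+1
p2 H@[.#./##./#../.##]: H21[.#./##./###/.##]-1*
p3 V@[.#./##./###/.##]: V02[.##/###/###/.##]+1*
p4 H@[.##/###/###/.##] terminal -1; root [.../#../#../.##] d6

value(.../#../#../.##, V) = +1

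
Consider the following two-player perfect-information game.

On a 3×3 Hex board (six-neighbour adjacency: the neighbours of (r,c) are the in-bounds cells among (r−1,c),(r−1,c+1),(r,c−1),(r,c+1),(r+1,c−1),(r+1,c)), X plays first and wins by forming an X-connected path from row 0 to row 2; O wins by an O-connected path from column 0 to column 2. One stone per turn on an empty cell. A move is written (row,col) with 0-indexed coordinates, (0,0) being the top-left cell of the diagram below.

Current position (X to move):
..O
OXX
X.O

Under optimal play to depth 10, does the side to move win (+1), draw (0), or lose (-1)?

value(..O/OXX/X.O, X) = +1

p1 X@[..O/OXX/X.O]: (0,0)[X.O/OXX/X.O]-1 (0,1)[.XO/OXX/X.O]+1* (2,1)[..O/OXX/XXO]-1
p2 O@[.XO/OXX/X.O] terminal -1; root [..O/OXX/X.O] d10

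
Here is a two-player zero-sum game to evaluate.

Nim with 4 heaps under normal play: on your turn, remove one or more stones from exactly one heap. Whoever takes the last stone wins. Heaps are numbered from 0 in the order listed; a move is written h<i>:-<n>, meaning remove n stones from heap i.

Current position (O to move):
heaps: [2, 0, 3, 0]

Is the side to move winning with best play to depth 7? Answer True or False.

O winning at [(2,0,3,0)]: True

ply 1, O at (2,0,3,0) | h0:-1=-1→(1,0,3,0); h0:-2=-1→(0,0,3,0); h2:-1=+1→(2,0,2,0)*; h2:-2=-1→(2,0,1,0); h2:-3=-1→(2,0,0,0)
ply 2, X at (2,0,2,0) | h0:-1=-1→(1,0,2,0)*; h0:-2=-1→(0,0,2,0); h2:-1=-1→(2,0,1,0); h2:-2=-1→(2,0,0,0)
ply 3, O at (1,0,2,0) | h0:-1=-1→(0,0,2,0); h2:-1=+1→(1,0,1,0)*; h2:-2=-1→(1,0,0,0)
ply 4, X at (1,0,1,0) | h0:-1=-1→(0,0,1,0)*; h2:-1=-1→(1,0,0,0)
ply 5, O at (0,0,1,0) | h2:-1=+1→(0,0,0,0)*
ply 6: (0,0,0,0) is terminal -1 (X); from (2,0,3,0) depth 7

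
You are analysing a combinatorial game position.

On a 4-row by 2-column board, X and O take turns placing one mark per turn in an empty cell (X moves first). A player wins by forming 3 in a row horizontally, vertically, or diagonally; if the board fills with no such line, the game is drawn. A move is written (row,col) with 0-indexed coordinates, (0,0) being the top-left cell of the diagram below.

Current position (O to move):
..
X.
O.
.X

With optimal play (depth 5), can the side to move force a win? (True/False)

O winning at [../X./O./.X]: False

[../X./O./.X] O move#1: (0,0):+0/O./X./O./.X*, (0,1):+0/.O/X./O./.X, (1,1):+0/../XO/O./.X, (2,1):+0/../X./OO/.X, (3,0):+0/../X./O./OX
[O./X./O./.X] X move#2: (0,1):+0/OX/X./O./.X*, (1,1):+0/O./XX/O./.X, (2,1):+0/O./X./OX/.X, (3,0):+0/O./X./O./XX
[OX/X./O./.X] O move#3: (1,1):+0/OX/XO/O./.X*, (2,1):+0/OX/X./OO/.X, (3,0):+0/OX/X./O./OX
[OX/XO/O./.X] X move#4: (2,1):+0/OX/XO/OX/.X*, (3,0):+0/OX/XO/O./XX
[OX/XO/OX/.X] O move#5: (3,0):+0/OX/XO/OX/OX*
[OX/XO/OX/OX] end (terminal +0, X#6); searched ../X./O./.X to 5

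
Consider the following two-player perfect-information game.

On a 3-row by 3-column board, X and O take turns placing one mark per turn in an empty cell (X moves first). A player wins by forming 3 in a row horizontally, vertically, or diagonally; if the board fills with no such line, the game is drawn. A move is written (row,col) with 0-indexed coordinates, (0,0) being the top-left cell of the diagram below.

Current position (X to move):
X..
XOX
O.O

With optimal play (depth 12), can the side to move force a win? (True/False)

p1 X@[X../XOX/O.O]: (0,1)[XX./XOX/O.O]-1* (0,2)[X.X/XOX/O.O]-1 (2,1)[X../XOX/OXO]-1
p2 O@[XX./XOX/O.O]: (0,2)[XXO/XOX/O.O]+1* (2,1)[XX./XOX/OOO]+1
p3 X@[XXO/XOX/O.O] terminal -1; root [X../XOX/O.O] d12

X winning at [X../XOX/O.O]: False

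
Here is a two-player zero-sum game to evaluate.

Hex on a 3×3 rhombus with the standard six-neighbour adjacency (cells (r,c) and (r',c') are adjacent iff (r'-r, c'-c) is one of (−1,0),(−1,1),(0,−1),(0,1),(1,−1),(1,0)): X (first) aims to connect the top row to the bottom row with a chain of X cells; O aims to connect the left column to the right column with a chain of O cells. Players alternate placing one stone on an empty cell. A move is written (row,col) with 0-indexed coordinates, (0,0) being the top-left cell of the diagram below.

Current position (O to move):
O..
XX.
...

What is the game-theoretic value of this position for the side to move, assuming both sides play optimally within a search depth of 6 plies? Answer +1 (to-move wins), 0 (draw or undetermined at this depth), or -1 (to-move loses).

value(O../XX./..., O) = -1

[O../XX./...] O move#1: (0,1):-1/OO./XX./...*, (0,2):-1/O.O/XX./..., (1,2):-1/O../XXO/..., (2,0):-1/O../XX./O.., (2,1):-1/O../XX./.O., (2,2):-1/O../XX./..O
[OO./XX./...] X move#2: (0,2):+1/OOX/XX./...*, (1,2):-1/OO./XXX/..., (2,0):-1/OO./XX./X.., (2,1):-1/OO./XX./.X., (2,2):-1/OO./XX./..X
[OOX/XX./...] O move#3: (1,2):-1/OOX/XXO/...*, (2,0):-1/OOX/XX./O.., (2,1):-1/OOX/XX./.O., (2,2):-1/OOX/XX./..O
[OOX/XXO/...] X move#4: (2,0):+1/OOX/XXO/X..*, (2,1):+1/OOX/XXO/.X., (2,2):+1/OOX/XXO/..X
[OOX/XXO/X..] end (terminal -1, O#5); searched O../XX./... to 6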